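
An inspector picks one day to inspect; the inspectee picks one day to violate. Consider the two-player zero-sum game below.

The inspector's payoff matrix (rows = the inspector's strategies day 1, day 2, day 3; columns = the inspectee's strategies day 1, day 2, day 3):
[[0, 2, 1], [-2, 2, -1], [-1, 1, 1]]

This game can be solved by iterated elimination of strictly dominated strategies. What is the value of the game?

0

Column day 2 is strictly dominated by day 1 for the inspectee (0<2, -2<2, -1<1); eliminate day 2.
Column day 3 is strictly dominated by day 1 for the inspectee (0<1, -2<-1, -1<1); eliminate day 3.
Row day 2 is strictly dominated by row day 1 (0>-2); eliminate day 2.
Row day 3 is strictly dominated by row day 1 (0>-1); eliminate day 3.
Only (day 1, day 1) remains, with payoff 0.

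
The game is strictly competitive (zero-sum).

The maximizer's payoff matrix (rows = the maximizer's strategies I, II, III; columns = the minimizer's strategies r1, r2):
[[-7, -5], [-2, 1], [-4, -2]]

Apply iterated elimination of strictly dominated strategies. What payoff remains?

Row I is strictly dominated by row II (-2>-7, 1>-5); eliminate I.
Column r2 is strictly dominated by r1 for the minimizer (-2<1, -4<-2); eliminate r2.
Row III is strictly dominated by row II (-2>-4); eliminate III.
Only (II, r1) remains, with payoff -2.

-2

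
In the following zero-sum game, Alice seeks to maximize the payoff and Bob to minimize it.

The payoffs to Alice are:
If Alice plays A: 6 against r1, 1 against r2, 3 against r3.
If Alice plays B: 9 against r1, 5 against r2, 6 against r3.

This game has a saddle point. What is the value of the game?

Row minima: 1, 5 → Alice's maximin is 5.
Column maxima: 9, 5, 6 → Bob's minimax is 5.
They coincide at (B, r2), so the value is 5.

5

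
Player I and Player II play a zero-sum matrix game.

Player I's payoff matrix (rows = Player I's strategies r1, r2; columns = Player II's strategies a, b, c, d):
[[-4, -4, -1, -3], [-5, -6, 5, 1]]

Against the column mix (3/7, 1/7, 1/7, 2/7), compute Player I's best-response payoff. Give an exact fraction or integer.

-2

r1: (-4)·(3/7) + (-4)·(1/7) + (-1)·(1/7) + (-3)·(2/7) = -23/7.
r2: (-5)·(3/7) + (-6)·(1/7) + (5)·(1/7) + (1)·(2/7) = -2.
The best pure response is r2 with expected payoff -2.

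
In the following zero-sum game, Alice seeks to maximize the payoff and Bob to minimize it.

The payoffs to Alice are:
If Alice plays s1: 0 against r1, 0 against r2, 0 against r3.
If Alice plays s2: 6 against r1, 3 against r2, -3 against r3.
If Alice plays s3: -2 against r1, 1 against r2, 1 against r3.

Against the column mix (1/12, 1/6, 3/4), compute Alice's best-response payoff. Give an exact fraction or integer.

s1: (0)·(1/12) + (0)·(1/6) + (0)·(3/4) = 0.
s2: (6)·(1/12) + (3)·(1/6) + (-3)·(3/4) = -5/4.
s3: (-2)·(1/12) + (1)·(1/6) + (1)·(3/4) = 3/4.
The best pure response is s3 with expected payoff 3/4.

3/4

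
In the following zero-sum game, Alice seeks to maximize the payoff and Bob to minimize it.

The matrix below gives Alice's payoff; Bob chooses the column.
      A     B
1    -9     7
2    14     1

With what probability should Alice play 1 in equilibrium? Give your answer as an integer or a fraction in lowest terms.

13/29

Row minima are -9 and 1, so Alice's maximin is 1; column maxima are 14 and 7, so Bob's minimax is 7. These differ, so the equilibrium is in mixed strategies.
Let Alice play 1 with probability p. Bob is indifferent when −9p + 14(1−p) = 7p + (1−p), giving p = 13/29.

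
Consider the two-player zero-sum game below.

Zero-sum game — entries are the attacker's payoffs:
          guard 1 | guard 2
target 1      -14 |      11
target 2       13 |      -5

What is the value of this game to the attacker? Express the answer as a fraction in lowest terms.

Row minima are -14 and -5, so the attacker's maximin is -5; column maxima are 13 and 11, so the defender's minimax is 11. These differ, so the equilibrium is in mixed strategies.
Let the attacker play target 1 with probability p. The defender is indifferent when −14p + 13(1−p) = 11p − 5(1−p), giving p = 18/43.
Let the defender play guard 1 with probability q. The attacker is indifferent when −14q + 11(1−q) = 13q − 5(1−q), giving q = 16/43.
The value is -14·(16/43) + (11)·(27/43) = 73/43.

73/43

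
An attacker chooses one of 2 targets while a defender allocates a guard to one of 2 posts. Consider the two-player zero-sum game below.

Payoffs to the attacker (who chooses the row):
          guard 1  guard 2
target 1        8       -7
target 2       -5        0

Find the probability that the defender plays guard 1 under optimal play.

Row minima are -7 and -5, so the attacker's maximin is -5; column maxima are 8 and 0, so the defender's minimax is 0. These differ, so the equilibrium is in mixed strategies.
Let the defender play guard 1 with probability q. The attacker is indifferent when 8q − 7(1−q) = −5q, giving q = 7/20.

7/20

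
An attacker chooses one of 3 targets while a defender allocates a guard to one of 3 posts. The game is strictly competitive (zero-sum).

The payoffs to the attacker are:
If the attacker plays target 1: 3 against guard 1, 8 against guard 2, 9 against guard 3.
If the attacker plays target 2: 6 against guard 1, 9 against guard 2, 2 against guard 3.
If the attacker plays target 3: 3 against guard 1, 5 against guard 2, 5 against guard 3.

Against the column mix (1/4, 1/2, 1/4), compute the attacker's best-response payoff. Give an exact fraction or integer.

7

target 1: (3)·(1/4) + (8)·(1/2) + (9)·(1/4) = 7.
target 2: (6)·(1/4) + (9)·(1/2) + (2)·(1/4) = 13/2.
target 3: (3)·(1/4) + (5)·(1/2) + (5)·(1/4) = 9/2.
The best pure response is target 1 with expected payoff 7.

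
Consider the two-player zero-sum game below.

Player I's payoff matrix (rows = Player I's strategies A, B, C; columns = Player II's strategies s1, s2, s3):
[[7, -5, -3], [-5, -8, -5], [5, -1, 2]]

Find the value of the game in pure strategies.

Row minima: -5, -8, -1 → Player I's maximin is -1.
Column maxima: 7, -1, 2 → Player II's minimax is -1.
They coincide at (C, s2), so the value is -1.

-1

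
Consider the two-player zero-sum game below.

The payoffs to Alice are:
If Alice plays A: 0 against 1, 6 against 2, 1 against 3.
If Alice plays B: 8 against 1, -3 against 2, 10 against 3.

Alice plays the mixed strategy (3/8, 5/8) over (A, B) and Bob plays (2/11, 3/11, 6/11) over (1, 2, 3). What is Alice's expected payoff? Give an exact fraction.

Against (2/11, 3/11, 6/11), each row's expected payoff is A: 24/11; B: 67/11.
Taking the (3/8, 5/8)-weighted average: (3/8)·(24/11) + (5/8)·(67/11) = 37/8.

37/8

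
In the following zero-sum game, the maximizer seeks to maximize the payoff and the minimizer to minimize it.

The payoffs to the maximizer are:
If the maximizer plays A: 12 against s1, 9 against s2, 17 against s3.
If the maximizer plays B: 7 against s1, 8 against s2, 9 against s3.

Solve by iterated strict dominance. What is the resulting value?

Row B is strictly dominated by row A (12>7, 9>8, 17>9); eliminate B.
Column s3 is strictly dominated by s1 for the minimizer (12<17); eliminate s3.
Column s1 is strictly dominated by s2 for the minimizer (9<12); eliminate s1.
Only (A, s2) remains, with payoff 9.

9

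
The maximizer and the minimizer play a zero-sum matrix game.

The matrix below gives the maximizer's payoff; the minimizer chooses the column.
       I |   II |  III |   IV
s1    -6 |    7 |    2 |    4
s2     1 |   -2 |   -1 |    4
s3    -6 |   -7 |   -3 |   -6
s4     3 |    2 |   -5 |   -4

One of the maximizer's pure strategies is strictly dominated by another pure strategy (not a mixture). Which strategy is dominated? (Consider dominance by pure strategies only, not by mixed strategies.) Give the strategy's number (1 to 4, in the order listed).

Compare s3 with s2: 1 > -6, -2 > -7, -1 > -3, 4 > -6.
So s2 strictly dominates s3 for the maximizer; s3 is strictly dominated.

3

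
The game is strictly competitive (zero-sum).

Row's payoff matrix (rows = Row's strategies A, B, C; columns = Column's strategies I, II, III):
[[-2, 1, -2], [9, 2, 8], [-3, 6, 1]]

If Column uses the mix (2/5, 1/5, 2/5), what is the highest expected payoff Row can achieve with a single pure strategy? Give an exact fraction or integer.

A: (-2)·(2/5) + (1)·(1/5) + (-2)·(2/5) = -7/5.
B: (9)·(2/5) + (2)·(1/5) + (8)·(2/5) = 36/5.
C: (-3)·(2/5) + (6)·(1/5) + (1)·(2/5) = 2/5.
The best pure response is B with expected payoff 36/5.

36/5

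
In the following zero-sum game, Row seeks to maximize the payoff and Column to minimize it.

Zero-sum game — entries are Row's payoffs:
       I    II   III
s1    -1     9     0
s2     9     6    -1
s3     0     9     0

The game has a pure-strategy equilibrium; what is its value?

0

Row minima: -1, -1, 0 → Row's maximin is 0.
Column maxima: 9, 9, 0 → Column's minimax is 0.
They coincide at (s3, III), so the value is 0.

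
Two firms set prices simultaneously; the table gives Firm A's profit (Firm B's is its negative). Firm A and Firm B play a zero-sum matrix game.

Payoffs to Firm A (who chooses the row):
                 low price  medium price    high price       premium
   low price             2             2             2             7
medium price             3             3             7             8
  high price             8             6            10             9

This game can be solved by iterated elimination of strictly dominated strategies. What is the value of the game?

Column premium is strictly dominated by low price for Firm B (2<7, 3<8, 8<9); eliminate premium.
Row low price is strictly dominated by row medium price (3>2, 3>2, 7>2); eliminate low price.
Row medium price is strictly dominated by row high price (8>3, 6>3, 10>7); eliminate medium price.
Column high price is strictly dominated by low price for Firm B (8<10); eliminate high price.
Column low price is strictly dominated by medium price for Firm B (6<8); eliminate low price.
Only (high price, medium price) remains, with payoff 6.

6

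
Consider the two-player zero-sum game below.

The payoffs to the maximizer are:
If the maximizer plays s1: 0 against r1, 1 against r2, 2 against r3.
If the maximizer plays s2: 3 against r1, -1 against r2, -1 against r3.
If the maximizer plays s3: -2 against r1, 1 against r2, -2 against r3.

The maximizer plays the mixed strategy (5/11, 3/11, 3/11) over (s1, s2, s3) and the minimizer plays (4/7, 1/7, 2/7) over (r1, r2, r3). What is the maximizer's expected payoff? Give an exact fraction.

19/77

Against (4/7, 1/7, 2/7), each row's expected payoff is s1: 5/7; s2: 9/7; s3: -11/7.
Taking the (5/11, 3/11, 3/11)-weighted average: (5/11)·(5/7) + (3/11)·(9/7) + (3/11)·(-11/7) = 19/77.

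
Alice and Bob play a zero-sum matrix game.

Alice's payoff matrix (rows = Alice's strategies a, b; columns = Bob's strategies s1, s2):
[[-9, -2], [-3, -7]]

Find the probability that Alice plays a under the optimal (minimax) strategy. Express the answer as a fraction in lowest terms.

Row minima are -9 and -7, so Alice's maximin is -7; column maxima are -3 and -2, so Bob's minimax is -3. These differ, so the equilibrium is in mixed strategies.
Let Alice play a with probability p. Bob is indifferent when −9p − 3(1−p) = −2p − 7(1−p), giving p = 4/11.

4/11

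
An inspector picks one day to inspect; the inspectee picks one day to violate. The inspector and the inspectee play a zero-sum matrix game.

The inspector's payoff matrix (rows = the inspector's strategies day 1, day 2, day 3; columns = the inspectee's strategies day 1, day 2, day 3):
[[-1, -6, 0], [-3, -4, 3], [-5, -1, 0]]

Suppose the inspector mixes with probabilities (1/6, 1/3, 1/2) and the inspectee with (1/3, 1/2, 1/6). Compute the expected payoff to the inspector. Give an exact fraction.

Against (1/3, 1/2, 1/6), each row's expected payoff is day 1: -10/3; day 2: -5/2; day 3: -13/6.
Taking the (1/6, 1/3, 1/2)-weighted average: (1/6)·(-10/3) + (1/3)·(-5/2) + (1/2)·(-13/6) = -89/36.

-89/36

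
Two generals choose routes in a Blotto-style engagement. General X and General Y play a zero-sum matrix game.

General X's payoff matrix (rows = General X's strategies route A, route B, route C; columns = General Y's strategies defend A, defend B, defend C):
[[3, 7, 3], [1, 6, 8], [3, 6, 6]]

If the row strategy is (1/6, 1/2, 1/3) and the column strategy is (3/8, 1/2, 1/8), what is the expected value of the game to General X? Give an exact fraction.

Against (3/8, 1/2, 1/8), each row's expected payoff is route A: 5; route B: 35/8; route C: 39/8.
Taking the (1/6, 1/2, 1/3)-weighted average: (1/6)·(5) + (1/2)·(35/8) + (1/3)·(39/8) = 223/48.

223/48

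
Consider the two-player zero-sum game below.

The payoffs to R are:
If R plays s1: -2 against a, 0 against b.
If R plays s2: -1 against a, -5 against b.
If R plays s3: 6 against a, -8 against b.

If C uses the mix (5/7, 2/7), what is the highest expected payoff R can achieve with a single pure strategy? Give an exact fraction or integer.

s1: (-2)·(5/7) + (0)·(2/7) = -10/7.
s2: (-1)·(5/7) + (-5)·(2/7) = -15/7.
s3: (6)·(5/7) + (-8)·(2/7) = 2.
The best pure response is s3 with expected payoff 2.

2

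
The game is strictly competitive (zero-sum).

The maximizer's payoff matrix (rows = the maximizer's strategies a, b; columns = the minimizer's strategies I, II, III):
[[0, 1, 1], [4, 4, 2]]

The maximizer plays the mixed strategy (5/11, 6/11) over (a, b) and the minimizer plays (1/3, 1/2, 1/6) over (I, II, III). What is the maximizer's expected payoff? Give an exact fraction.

Against (1/3, 1/2, 1/6), each row's expected payoff is a: 2/3; b: 11/3.
Taking the (5/11, 6/11)-weighted average: (5/11)·(2/3) + (6/11)·(11/3) = 76/33.

76/33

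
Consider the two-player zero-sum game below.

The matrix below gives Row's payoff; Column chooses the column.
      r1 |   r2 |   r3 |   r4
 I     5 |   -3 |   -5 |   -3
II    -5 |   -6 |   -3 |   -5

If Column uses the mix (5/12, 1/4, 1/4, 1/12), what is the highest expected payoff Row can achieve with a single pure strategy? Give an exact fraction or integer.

I: (5)·(5/12) + (-3)·(1/4) + (-5)·(1/4) + (-3)·(1/12) = -1/6.
II: (-5)·(5/12) + (-6)·(1/4) + (-3)·(1/4) + (-5)·(1/12) = -19/4.
The best pure response is I with expected payoff -1/6.

-1/6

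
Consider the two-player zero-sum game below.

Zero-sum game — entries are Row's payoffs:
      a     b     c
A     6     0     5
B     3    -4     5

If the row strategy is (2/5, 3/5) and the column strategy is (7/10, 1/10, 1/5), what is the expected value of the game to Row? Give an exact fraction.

Against (7/10, 1/10, 1/5), each row's expected payoff is A: 26/5; B: 27/10.
Taking the (2/5, 3/5)-weighted average: (2/5)·(26/5) + (3/5)·(27/10) = 37/10.

37/10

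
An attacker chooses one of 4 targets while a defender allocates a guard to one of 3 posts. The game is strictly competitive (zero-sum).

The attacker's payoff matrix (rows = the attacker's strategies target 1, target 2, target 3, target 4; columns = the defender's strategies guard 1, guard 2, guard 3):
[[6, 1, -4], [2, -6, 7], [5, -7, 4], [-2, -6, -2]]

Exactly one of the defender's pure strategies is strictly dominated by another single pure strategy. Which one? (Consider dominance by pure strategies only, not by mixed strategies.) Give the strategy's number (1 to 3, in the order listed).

The defender prefers columns that give the attacker less. Compare guard 1 with guard 2: 1 < 6, -6 < 2, -7 < 5, -6 < -2.
So guard 2 strictly dominates guard 1 for the defender; guard 1 is strictly dominated.

1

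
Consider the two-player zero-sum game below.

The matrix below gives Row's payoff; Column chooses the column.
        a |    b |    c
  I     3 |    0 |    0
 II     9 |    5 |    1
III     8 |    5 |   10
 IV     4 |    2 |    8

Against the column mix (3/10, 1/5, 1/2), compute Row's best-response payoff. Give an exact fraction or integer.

42/5

I: (3)·(3/10) + (0)·(1/5) + (0)·(1/2) = 9/10.
II: (9)·(3/10) + (5)·(1/5) + (1)·(1/2) = 21/5.
III: (8)·(3/10) + (5)·(1/5) + (10)·(1/2) = 42/5.
IV: (4)·(3/10) + (2)·(1/5) + (8)·(1/2) = 28/5.
The best pure response is III with expected payoff 42/5.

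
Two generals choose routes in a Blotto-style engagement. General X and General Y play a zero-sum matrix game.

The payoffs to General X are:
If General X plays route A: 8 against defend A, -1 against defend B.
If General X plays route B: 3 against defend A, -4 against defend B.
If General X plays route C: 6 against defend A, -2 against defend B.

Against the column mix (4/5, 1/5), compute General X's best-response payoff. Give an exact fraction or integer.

31/5

route A: (8)·(4/5) + (-1)·(1/5) = 31/5.
route B: (3)·(4/5) + (-4)·(1/5) = 8/5.
route C: (6)·(4/5) + (-2)·(1/5) = 22/5.
The best pure response is route A with expected payoff 31/5.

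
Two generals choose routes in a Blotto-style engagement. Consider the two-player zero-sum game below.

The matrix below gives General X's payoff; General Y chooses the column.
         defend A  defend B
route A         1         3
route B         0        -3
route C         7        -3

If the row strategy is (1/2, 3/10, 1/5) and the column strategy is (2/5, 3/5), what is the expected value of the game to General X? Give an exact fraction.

Against (2/5, 3/5), each row's expected payoff is route A: 11/5; route B: -9/5; route C: 1.
Taking the (1/2, 3/10, 1/5)-weighted average: (1/2)·(11/5) + (3/10)·(-9/5) + (1/5)·(1) = 19/25.

19/25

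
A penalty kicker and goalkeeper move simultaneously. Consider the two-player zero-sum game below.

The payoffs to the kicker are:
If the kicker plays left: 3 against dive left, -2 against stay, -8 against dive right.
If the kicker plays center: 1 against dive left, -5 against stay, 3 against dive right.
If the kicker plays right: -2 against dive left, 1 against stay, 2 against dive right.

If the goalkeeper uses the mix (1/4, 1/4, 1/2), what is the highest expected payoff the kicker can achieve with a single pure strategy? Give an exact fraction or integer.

3/4

left: (3)·(1/4) + (-2)·(1/4) + (-8)·(1/2) = -15/4.
center: (1)·(1/4) + (-5)·(1/4) + (3)·(1/2) = 1/2.
right: (-2)·(1/4) + (1)·(1/4) + (2)·(1/2) = 3/4.
The best pure response is right with expected payoff 3/4.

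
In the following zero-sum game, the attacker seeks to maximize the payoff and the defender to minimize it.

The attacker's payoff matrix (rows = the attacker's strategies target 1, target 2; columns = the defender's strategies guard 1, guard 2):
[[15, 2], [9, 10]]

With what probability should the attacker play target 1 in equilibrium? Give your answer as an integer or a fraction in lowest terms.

Row minima are 2 and 9, so the attacker's maximin is 9; column maxima are 15 and 10, so the defender's minimax is 10. These differ, so the equilibrium is in mixed strategies.
Let the attacker play target 1 with probability p. The defender is indifferent when 15p + 9(1−p) = 2p + 10(1−p), giving p = 1/14.

1/14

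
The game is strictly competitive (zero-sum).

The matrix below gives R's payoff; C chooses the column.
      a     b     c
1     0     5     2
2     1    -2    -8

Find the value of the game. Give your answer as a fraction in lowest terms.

2/11

Column b is strictly dominated by c for C (it gives R more in every row).
The remaining 2×2 game on (1, 2) × (a, c) has no saddle point. Let R play 1 with probability p; indifference gives (1−p) = 2p − 8(1−p), so p = 9/11.
Similarly C's optimal q on a is 10/11, and the value is 0·(10/11) + (2)·(1/11) = 2/11.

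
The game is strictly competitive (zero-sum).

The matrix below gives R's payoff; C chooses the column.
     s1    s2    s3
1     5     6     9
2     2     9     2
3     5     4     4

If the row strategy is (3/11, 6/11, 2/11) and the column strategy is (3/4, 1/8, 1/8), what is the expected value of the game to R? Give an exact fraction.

349/88

Against (3/4, 1/8, 1/8), each row's expected payoff is 1: 45/8; 2: 23/8; 3: 19/4.
Taking the (3/11, 6/11, 2/11)-weighted average: (3/11)·(45/8) + (6/11)·(23/8) + (2/11)·(19/4) = 349/88.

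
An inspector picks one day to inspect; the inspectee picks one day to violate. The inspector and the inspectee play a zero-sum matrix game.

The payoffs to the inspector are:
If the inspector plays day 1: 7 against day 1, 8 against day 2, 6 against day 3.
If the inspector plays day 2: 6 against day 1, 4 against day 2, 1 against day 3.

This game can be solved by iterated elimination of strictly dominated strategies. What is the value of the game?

Row day 2 is strictly dominated by row day 1 (7>6, 8>4, 6>1); eliminate day 2.
Column day 1 is strictly dominated by day 3 for the inspectee (6<7); eliminate day 1.
Column day 2 is strictly dominated by day 3 for the inspectee (6<8); eliminate day 2.
Only (day 1, day 3) remains, with payoff 6.

6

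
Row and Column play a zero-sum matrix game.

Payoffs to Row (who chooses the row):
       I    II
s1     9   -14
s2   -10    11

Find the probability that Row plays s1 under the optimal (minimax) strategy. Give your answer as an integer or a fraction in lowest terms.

21/44

Row minima are -14 and -10, so Row's maximin is -10; column maxima are 9 and 11, so Column's minimax is 9. These differ, so the equilibrium is in mixed strategies.
Let Row play s1 with probability p. Column is indifferent when 9p − 10(1−p) = −14p + 11(1−p), giving p = 21/44.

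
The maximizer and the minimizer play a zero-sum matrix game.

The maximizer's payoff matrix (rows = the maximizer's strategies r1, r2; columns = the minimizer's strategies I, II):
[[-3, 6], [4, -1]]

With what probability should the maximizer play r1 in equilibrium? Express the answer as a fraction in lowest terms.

5/14

Row minima are -3 and -1, so the maximizer's maximin is -1; column maxima are 4 and 6, so the minimizer's minimax is 4. These differ, so the equilibrium is in mixed strategies.
Let the maximizer play r1 with probability p. The minimizer is indifferent when −3p + 4(1−p) = 6p − (1−p), giving p = 5/14.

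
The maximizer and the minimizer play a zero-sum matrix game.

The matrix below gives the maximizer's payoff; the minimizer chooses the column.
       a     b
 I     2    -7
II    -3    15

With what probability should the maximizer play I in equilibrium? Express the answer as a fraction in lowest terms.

2/3

Row minima are -7 and -3, so the maximizer's maximin is -3; column maxima are 2 and 15, so the minimizer's minimax is 2. These differ, so the equilibrium is in mixed strategies.
Let the maximizer play I with probability p. The minimizer is indifferent when 2p − 3(1−p) = −7p + 15(1−p), giving p = 2/3.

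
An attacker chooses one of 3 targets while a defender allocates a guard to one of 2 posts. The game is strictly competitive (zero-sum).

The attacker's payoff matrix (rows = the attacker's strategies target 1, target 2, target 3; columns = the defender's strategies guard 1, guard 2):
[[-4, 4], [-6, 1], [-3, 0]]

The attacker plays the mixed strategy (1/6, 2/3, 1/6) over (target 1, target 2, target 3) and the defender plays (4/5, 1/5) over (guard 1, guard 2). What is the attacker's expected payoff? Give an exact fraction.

-58/15

Against (4/5, 1/5), each row's expected payoff is target 1: -12/5; target 2: -23/5; target 3: -12/5.
Taking the (1/6, 2/3, 1/6)-weighted average: (1/6)·(-12/5) + (2/3)·(-23/5) + (1/6)·(-12/5) = -58/15.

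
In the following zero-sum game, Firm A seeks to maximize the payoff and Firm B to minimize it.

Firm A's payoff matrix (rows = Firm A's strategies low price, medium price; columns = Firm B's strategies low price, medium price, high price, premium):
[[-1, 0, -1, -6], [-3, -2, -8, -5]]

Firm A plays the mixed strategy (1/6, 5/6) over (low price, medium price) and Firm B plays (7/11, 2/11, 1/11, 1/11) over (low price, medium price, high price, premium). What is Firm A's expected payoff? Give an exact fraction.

-34/11

Against (7/11, 2/11, 1/11, 1/11), each row's expected payoff is low price: -14/11; medium price: -38/11.
Taking the (1/6, 5/6)-weighted average: (1/6)·(-14/11) + (5/6)·(-38/11) = -34/11.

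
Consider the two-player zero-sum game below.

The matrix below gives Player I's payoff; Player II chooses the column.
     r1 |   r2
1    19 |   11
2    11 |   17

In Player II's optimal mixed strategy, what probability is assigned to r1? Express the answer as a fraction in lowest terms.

Row minima are 11 and 11, so Player I's maximin is 11; column maxima are 19 and 17, so Player II's minimax is 17. These differ, so the equilibrium is in mixed strategies.
Let Player II play r1 with probability q. Player I is indifferent when 19q + 11(1−q) = 11q + 17(1−q), giving q = 3/7.

3/7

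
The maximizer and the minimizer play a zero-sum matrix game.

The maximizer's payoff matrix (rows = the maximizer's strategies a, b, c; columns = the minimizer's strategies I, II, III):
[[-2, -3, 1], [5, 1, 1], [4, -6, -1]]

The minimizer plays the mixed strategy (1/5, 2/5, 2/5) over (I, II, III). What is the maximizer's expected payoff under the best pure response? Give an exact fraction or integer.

9/5

a: (-2)·(1/5) + (-3)·(2/5) + (1)·(2/5) = -6/5.
b: (5)·(1/5) + (1)·(2/5) + (1)·(2/5) = 9/5.
c: (4)·(1/5) + (-6)·(2/5) + (-1)·(2/5) = -2.
The best pure response is b with expected payoff 9/5.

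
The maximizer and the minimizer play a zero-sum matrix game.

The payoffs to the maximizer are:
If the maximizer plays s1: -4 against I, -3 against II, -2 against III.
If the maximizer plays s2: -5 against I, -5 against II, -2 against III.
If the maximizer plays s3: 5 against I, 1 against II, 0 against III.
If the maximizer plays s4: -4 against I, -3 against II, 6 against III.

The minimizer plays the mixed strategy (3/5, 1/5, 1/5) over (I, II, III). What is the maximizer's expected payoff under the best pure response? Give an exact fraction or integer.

16/5

s1: (-4)·(3/5) + (-3)·(1/5) + (-2)·(1/5) = -17/5.
s2: (-5)·(3/5) + (-5)·(1/5) + (-2)·(1/5) = -22/5.
s3: (5)·(3/5) + (1)·(1/5) + (0)·(1/5) = 16/5.
s4: (-4)·(3/5) + (-3)·(1/5) + (6)·(1/5) = -9/5.
The best pure response is s3 with expected payoff 16/5.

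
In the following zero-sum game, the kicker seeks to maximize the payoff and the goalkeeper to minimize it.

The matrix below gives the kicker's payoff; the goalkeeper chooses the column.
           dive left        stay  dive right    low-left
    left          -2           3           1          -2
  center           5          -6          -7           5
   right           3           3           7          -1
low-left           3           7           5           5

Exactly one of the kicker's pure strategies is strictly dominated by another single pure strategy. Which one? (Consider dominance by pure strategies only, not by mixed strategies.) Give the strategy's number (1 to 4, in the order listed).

Compare left with low-left: 3 > -2, 7 > 3, 5 > 1, 5 > -2.
So low-left strictly dominates left for the kicker; left is strictly dominated.

1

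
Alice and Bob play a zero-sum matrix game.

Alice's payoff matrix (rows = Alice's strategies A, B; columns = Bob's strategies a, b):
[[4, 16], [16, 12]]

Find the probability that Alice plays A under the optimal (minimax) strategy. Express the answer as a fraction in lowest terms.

Row minima are 4 and 12, so Alice's maximin is 12; column maxima are 16 and 16, so Bob's minimax is 16. These differ, so the equilibrium is in mixed strategies.
Let Alice play A with probability p. Bob is indifferent when 4p + 16(1−p) = 16p + 12(1−p), giving p = 1/4.

1/4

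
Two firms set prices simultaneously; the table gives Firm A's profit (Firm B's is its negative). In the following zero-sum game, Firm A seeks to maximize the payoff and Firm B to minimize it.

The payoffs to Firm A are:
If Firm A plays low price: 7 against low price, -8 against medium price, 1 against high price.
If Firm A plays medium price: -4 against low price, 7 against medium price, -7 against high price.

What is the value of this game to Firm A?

-49/23

Column low price is strictly dominated by high price for Firm B (it gives Firm A more in every row).
The remaining 2×2 game on (low price, medium price) × (medium price, high price) has no saddle point. Let Firm A play low price with probability p; indifference gives −8p + 7(1−p) = p − 7(1−p), so p = 14/23.
Similarly Firm B's optimal q on medium price is 8/23, and the value is -8·(8/23) + (1)·(15/23) = -49/23.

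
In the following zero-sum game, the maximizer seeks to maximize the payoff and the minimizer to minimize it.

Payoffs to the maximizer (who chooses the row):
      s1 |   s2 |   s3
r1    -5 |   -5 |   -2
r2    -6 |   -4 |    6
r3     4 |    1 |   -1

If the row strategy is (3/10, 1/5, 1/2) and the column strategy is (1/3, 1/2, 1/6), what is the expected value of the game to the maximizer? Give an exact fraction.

-67/60

Against (1/3, 1/2, 1/6), each row's expected payoff is r1: -9/2; r2: -3; r3: 5/3.
Taking the (3/10, 1/5, 1/2)-weighted average: (3/10)·(-9/2) + (1/5)·(-3) + (1/2)·(5/3) = -67/60.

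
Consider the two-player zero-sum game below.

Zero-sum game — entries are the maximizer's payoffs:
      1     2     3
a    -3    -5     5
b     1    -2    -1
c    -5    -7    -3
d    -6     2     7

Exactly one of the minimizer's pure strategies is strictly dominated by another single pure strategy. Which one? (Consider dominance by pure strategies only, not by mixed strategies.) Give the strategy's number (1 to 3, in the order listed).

The minimizer prefers columns that give the maximizer less. Compare 3 with 2: -5 < 5, -2 < -1, -7 < -3, 2 < 7.
So 2 strictly dominates 3 for the minimizer; 3 is strictly dominated.

3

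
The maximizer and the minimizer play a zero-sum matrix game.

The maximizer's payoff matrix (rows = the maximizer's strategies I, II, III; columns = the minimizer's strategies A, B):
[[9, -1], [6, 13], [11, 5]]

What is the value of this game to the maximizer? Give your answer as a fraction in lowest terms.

113/13

Row I is strictly dominated by row III, so the maximizer never plays it.
The remaining 2×2 game on (II, III) × (A, B) has no saddle point. Let the maximizer play II with probability p; indifference gives 6p + 11(1−p) = 13p + 5(1−p), so p = 6/13.
Similarly the minimizer's optimal q on A is 8/13, and the value is 6·(8/13) + (13)·(5/13) = 113/13.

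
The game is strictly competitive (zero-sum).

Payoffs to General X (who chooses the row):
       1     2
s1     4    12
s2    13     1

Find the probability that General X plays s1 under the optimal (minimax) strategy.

Row minima are 4 and 1, so General X's maximin is 4; column maxima are 13 and 12, so General Y's minimax is 12. These differ, so the equilibrium is in mixed strategies.
Let General X play s1 with probability p. General Y is indifferent when 4p + 13(1−p) = 12p + (1−p), giving p = 3/5.

3/5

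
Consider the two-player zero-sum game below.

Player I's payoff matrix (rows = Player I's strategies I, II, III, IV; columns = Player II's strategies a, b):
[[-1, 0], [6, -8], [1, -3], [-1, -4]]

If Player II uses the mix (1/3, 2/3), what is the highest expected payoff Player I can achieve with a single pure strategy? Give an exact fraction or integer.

I: (-1)·(1/3) + (0)·(2/3) = -1/3.
II: (6)·(1/3) + (-8)·(2/3) = -10/3.
III: (1)·(1/3) + (-3)·(2/3) = -5/3.
IV: (-1)·(1/3) + (-4)·(2/3) = -3.
The best pure response is I with expected payoff -1/3.

-1/3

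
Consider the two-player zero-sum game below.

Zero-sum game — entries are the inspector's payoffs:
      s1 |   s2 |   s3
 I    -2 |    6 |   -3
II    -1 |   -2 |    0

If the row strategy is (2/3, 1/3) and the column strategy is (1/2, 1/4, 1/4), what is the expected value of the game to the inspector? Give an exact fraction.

Against (1/2, 1/4, 1/4), each row's expected payoff is I: -1/4; II: -1.
Taking the (2/3, 1/3)-weighted average: (2/3)·(-1/4) + (1/3)·(-1) = -1/2.

-1/2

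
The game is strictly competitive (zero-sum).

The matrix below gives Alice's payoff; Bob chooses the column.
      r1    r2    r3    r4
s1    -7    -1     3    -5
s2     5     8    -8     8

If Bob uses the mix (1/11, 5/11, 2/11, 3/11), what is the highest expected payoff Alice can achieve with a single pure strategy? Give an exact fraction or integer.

s1: (-7)·(1/11) + (-1)·(5/11) + (3)·(2/11) + (-5)·(3/11) = -21/11.
s2: (5)·(1/11) + (8)·(5/11) + (-8)·(2/11) + (8)·(3/11) = 53/11.
The best pure response is s2 with expected payoff 53/11.

53/11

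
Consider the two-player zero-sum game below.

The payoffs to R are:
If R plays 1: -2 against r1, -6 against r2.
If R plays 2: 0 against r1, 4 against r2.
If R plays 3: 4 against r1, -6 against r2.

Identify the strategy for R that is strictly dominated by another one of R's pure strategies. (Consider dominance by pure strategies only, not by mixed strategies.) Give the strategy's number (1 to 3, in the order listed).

Compare 1 with 2: 0 > -2, 4 > -6.
So 2 strictly dominates 1 for R; 1 is strictly dominated.

1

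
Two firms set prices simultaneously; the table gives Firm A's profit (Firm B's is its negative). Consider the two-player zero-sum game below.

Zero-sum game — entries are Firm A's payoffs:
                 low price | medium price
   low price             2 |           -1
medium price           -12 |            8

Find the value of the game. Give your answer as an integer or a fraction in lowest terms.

Row minima are -1 and -12, so Firm A's maximin is -1; column maxima are 2 and 8, so Firm B's minimax is 2. These differ, so the equilibrium is in mixed strategies.
Let Firm A play low price with probability p. Firm B is indifferent when 2p − 12(1−p) = −p + 8(1−p), giving p = 20/23.
Let Firm B play low price with probability q. Firm A is indifferent when 2q − (1−q) = −12q + 8(1−q), giving q = 9/23.
The value is 2·(9/23) + (-1)·(14/23) = 4/23.

4/23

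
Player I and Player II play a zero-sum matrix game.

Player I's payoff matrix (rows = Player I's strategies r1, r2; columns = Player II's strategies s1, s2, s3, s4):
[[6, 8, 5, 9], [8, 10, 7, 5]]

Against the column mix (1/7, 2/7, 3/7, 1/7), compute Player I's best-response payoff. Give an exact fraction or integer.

r1: (6)·(1/7) + (8)·(2/7) + (5)·(3/7) + (9)·(1/7) = 46/7.
r2: (8)·(1/7) + (10)·(2/7) + (7)·(3/7) + (5)·(1/7) = 54/7.
The best pure response is r2 with expected payoff 54/7.

54/7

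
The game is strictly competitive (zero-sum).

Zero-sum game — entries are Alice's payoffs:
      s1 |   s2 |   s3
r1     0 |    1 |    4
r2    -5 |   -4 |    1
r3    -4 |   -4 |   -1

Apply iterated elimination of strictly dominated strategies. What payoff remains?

Row r2 is strictly dominated by row r1 (0>-5, 1>-4, 4>1); eliminate r2.
Row r3 is strictly dominated by row r1 (0>-4, 1>-4, 4>-1); eliminate r3.
Column s2 is strictly dominated by s1 for Bob (0<1); eliminate s2.
Column s3 is strictly dominated by s1 for Bob (0<4); eliminate s3.
Only (r1, s1) remains, with payoff 0.

0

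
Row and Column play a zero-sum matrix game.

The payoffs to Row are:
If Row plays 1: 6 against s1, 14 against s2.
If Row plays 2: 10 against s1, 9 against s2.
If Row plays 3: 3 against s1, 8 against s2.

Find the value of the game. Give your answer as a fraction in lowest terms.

86/9

Row 3 is strictly dominated by row 1, so Row never plays it.
The remaining 2×2 game on (1, 2) × (s1, s2) has no saddle point. Let Row play 1 with probability p; indifference gives 6p + 10(1−p) = 14p + 9(1−p), so p = 1/9.
Similarly Column's optimal q on s1 is 5/9, and the value is 6·(5/9) + (14)·(4/9) = 86/9.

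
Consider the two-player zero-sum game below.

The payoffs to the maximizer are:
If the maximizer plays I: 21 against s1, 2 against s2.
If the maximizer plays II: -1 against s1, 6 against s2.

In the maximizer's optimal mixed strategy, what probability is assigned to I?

7/26

Row minima are 2 and -1, so the maximizer's maximin is 2; column maxima are 21 and 6, so the minimizer's minimax is 6. These differ, so the equilibrium is in mixed strategies.
Let the maximizer play I with probability p. The minimizer is indifferent when 21p − (1−p) = 2p + 6(1−p), giving p = 7/26.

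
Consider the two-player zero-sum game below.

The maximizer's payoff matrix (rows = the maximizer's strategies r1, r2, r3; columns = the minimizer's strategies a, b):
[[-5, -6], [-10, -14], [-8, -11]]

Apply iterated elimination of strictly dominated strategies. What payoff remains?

Column a is strictly dominated by b for the minimizer (-6<-5, -14<-10, -11<-8); eliminate a.
Row r2 is strictly dominated by row r1 (-6>-14); eliminate r2.
Row r3 is strictly dominated by row r1 (-6>-11); eliminate r3.
Only (r1, b) remains, with payoff -6.

-6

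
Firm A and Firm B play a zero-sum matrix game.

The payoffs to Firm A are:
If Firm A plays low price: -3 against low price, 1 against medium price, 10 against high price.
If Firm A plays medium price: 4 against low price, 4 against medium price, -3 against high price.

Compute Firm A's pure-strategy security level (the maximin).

The worst-case payoff for each row is low price: -3, medium price: -3.
The best of these is -3.

-3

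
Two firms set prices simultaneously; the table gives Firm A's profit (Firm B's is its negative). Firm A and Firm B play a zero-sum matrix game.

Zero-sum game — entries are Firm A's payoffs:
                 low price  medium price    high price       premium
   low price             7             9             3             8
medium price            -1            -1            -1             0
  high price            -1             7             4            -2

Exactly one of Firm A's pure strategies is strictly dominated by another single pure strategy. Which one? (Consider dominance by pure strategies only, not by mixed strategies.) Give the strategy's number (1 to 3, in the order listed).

2

Compare medium price with low price: 7 > -1, 9 > -1, 3 > -1, 8 > 0.
So low price strictly dominates medium price for Firm A; medium price is strictly dominated.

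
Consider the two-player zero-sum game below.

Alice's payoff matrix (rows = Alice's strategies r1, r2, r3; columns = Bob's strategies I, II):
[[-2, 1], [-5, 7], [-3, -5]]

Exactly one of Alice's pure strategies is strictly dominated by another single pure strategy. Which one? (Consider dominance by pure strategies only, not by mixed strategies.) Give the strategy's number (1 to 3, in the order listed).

Compare r3 with r1: -2 > -3, 1 > -5.
So r1 strictly dominates r3 for Alice; r3 is strictly dominated.

3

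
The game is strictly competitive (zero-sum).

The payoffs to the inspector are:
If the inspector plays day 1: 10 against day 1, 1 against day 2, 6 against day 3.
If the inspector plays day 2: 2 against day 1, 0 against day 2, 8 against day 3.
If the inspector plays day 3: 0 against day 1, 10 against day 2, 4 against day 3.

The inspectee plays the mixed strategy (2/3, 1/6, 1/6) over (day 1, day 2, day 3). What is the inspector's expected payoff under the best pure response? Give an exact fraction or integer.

day 1: (10)·(2/3) + (1)·(1/6) + (6)·(1/6) = 47/6.
day 2: (2)·(2/3) + (0)·(1/6) + (8)·(1/6) = 8/3.
day 3: (0)·(2/3) + (10)·(1/6) + (4)·(1/6) = 7/3.
The best pure response is day 1 with expected payoff 47/6.

47/6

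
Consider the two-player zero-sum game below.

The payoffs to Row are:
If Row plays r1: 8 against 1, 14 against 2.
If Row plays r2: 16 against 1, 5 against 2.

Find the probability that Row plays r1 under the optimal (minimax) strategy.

Row minima are 8 and 5, so Row's maximin is 8; column maxima are 16 and 14, so Column's minimax is 14. These differ, so the equilibrium is in mixed strategies.
Let Row play r1 with probability p. Column is indifferent when 8p + 16(1−p) = 14p + 5(1−p), giving p = 11/17.

11/17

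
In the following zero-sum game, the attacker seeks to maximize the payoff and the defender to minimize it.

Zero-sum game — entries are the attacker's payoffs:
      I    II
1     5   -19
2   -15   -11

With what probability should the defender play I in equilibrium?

Row minima are -19 and -15, so the attacker's maximin is -15; column maxima are 5 and -11, so the defender's minimax is -11. These differ, so the equilibrium is in mixed strategies.
Let the defender play I with probability q. The attacker is indifferent when 5q − 19(1−q) = −15q − 11(1−q), giving q = 2/7.

2/7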